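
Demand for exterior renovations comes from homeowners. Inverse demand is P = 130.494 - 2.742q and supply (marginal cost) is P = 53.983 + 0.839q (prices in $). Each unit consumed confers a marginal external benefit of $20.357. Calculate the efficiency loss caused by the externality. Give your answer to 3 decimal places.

Market equilibrium (private): 53.983 + 0.839q = 130.494 - 2.742q → q_m = 21.3658.
Social marginal benefit = demand + MEB = 150.851 - 2.742q.
Set SMB = MC: 150.851 - 2.742q = 53.983 + 0.839q → q* = 27.0505.
The welfare-loss triangle has base |q_m − q*| and height MEB(q_m) (the vertical gap between SMB and MC is zero at q* and MEB at q_m).
DWL = ½ × 5.6847 × 20.3570 = 57.8617.

DWL = $57.862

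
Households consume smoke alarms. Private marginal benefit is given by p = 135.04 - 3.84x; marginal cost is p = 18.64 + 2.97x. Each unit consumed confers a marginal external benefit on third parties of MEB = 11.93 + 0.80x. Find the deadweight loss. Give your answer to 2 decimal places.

DWL = 54.54

Market equilibrium (private): 18.64 + 2.97x = 135.04 - 3.84x → x_m = 17.0925.
Social marginal benefit = demand + MEB = 146.97 - 3.04x.
Set SMB = MC: 146.97 - 3.04x = 18.64 + 2.97x → x* = 21.3527.
The loss is the area between SMB and MC from x* to x_m; with linear curves that's a triangle of height MEB(x_m).
DWL = ½ × 4.2602 × 25.6040 = 54.5391.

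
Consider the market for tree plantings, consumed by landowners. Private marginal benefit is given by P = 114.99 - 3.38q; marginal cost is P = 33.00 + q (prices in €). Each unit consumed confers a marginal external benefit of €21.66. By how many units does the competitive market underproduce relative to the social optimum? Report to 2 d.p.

4.95 units

Market equilibrium (private): 33.00 + q = 114.99 - 3.38q → q_m = 18.7192.
Social marginal benefit = demand + MEB = 136.65 - 3.38q.
Set SMB = MC: 136.65 - 3.38q = 33.00 + q → q* = 23.6644.
Gap = |18.7192 − 23.6644| = 4.9452.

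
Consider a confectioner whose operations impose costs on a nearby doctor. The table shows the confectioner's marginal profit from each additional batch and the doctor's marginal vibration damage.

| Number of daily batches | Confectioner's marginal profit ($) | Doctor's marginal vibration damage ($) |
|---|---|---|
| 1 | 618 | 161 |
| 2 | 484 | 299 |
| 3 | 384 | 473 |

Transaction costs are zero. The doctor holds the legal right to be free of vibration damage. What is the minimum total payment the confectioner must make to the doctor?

Efficient level: marginal profit ≥ marginal vibration damage through level 2, so k* = 2.
With the doctor holding the right, the confectioner must at least compensate total damage at k*: 161 + 299 = 460.

$460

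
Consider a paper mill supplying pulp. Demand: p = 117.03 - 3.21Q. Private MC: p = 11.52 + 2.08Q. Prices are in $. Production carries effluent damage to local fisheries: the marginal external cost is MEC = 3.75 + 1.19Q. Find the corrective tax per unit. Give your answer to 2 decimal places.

Social marginal cost = private MC + MEC = 15.27 + 3.27Q.
Set SMC = demand: 15.27 + 3.27Q = 117.03 - 3.21Q → Q* = 15.7037.
The Pigouvian tax equals MEC at Q*: 3.75 + 1.19×15.7037 = 22.4374.

tax = $22.44 per unit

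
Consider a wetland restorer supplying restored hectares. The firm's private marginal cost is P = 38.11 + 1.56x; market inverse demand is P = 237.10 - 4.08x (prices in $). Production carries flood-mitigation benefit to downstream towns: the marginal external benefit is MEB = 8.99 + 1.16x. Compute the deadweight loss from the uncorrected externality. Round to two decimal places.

DWL = $278.09

Market equilibrium (private): 38.11 + 1.56x = 237.10 - 4.08x → x_m = 35.2819.
Social marginal cost = private MC − MEB = 29.12 + 0.40x.
Set SMC = demand: 29.12 + 0.40x = 237.10 - 4.08x → x* = 46.4241.
Height of the DWL triangle at x_m is demand(x_m) − SMC(x_m) = MEB(x_m) = 49.9170.
DWL = ½ × 11.1422 × 49.9170 = 278.0926.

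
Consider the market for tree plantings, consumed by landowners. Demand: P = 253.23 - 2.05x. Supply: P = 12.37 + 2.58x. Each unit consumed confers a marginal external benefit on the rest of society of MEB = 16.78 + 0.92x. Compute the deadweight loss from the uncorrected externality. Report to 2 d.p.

DWL = 563.11

Market equilibrium (private): 12.37 + 2.58x = 253.23 - 2.05x → x_m = 52.0216.
Social marginal benefit = demand + MEB = 270.01 - 1.13x.
Set SMB = MC: 270.01 - 1.13x = 12.37 + 2.58x → x* = 69.4447.
Between x* and x_m the wedge SMB − MC runs linearly from 0 to MEB(x_m), so the loss is a triangle.
DWL = ½ × 17.4231 × 64.6399 = 563.1137.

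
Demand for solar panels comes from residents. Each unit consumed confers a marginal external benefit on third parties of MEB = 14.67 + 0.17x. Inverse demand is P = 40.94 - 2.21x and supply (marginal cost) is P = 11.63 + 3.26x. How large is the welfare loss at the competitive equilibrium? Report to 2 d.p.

DWL = 22.90

Market equilibrium (private): 11.63 + 3.26x = 40.94 - 2.21x → x_m = 5.3583.
Social marginal benefit = demand + MEB = 55.61 - 2.04x.
Set SMB = MC: 55.61 - 2.04x = 11.63 + 3.26x → x* = 8.2981.
Between x* and x_m the wedge SMB − MC runs linearly from 0 to MEB(x_m), so the loss is a triangle.
DWL = ½ × 2.9398 × 15.5809 = 22.9024.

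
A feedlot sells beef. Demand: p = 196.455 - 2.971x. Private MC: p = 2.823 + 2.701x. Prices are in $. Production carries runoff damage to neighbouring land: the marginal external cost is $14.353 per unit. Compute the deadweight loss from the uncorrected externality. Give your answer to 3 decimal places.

DWL = $18.160

Market equilibrium (private): 2.823 + 2.701x = 196.455 - 2.971x → x_m = 34.1382.
Social marginal cost = private MC + MEC = 17.176 + 2.701x.
Set SMC = demand: 17.176 + 2.701x = 196.455 - 2.971x → x* = 31.6077.
The welfare-loss triangle has base |x_m − x*| and height MEC(x_m) (the vertical gap between SMC and demand is zero at x* and MEC at x_m).
DWL = ½ × 2.5305 × 14.3530 = 18.1601.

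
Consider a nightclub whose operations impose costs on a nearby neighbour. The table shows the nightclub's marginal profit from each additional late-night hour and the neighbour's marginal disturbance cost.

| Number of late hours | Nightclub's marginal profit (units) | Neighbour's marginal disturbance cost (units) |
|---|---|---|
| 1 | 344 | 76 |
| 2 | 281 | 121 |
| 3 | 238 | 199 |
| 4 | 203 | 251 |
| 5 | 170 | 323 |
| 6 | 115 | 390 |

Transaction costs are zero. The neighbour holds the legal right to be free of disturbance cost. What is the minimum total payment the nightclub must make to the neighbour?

Efficient level: marginal profit ≥ marginal disturbance cost through level 3, so k* = 3.
With the neighbour holding the right, the nightclub must at least compensate total damage at k*: 76 + 121 + 199 = 396.

396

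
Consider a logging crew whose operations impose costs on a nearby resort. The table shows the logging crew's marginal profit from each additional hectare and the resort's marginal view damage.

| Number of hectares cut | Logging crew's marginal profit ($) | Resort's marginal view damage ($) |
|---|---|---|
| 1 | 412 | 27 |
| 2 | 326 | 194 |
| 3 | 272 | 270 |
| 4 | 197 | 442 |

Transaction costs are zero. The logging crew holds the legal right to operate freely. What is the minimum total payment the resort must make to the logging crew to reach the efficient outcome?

$197

Left alone the logging crew would choose level 4 (marginal profit stays positive).
Efficient level: k* = 3 (marginal profit ≥ marginal view damage through 3).
The resort must at least cover the logging crew's forgone profit from cutting 4→3: 197 = 197.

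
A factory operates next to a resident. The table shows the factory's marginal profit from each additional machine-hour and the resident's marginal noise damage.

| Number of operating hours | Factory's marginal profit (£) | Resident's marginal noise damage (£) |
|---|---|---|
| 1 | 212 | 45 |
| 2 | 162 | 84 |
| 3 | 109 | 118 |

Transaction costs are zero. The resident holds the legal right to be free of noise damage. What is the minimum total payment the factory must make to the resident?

£129

Efficient level: marginal profit ≥ marginal noise damage through level 2, so k* = 2.
With the resident holding the right, the factory must at least compensate total damage at k*: 45 + 84 = 129.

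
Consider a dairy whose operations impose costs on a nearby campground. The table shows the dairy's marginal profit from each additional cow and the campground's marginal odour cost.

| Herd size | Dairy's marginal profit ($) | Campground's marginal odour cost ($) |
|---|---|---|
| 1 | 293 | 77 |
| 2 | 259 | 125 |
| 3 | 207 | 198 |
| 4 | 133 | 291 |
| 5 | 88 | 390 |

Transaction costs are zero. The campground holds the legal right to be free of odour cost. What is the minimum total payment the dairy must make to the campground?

Efficient level: marginal profit ≥ marginal odour cost through level 3, so k* = 3.
With the campground holding the right, the dairy must at least compensate total damage at k*: 77 + 125 + 198 = 400.

$400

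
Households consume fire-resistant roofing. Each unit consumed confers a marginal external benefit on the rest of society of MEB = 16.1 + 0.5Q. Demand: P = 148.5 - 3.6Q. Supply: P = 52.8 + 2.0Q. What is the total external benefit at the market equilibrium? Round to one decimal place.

348.1

Market equilibrium (private): 52.8 + 2.0Q = 148.5 - 3.6Q → Q_m = 17.0893.
Total external benefit = ∫₀^{Q_m} (16.1 + 0.5Q) dQ = 16.1×17.0893 + ½×0.5×17.0893² = 348.1488.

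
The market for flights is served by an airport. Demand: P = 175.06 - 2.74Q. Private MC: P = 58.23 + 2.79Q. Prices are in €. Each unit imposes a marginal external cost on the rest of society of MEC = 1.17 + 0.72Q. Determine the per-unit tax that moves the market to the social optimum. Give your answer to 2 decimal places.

Social marginal cost = private MC + MEC = 59.40 + 3.51Q.
Set SMC = demand: 59.40 + 3.51Q = 175.06 - 2.74Q → Q* = 18.5056.
The Pigouvian tax equals MEC at Q*: 1.17 + 0.72×18.5056 = 14.4940.

tax = €14.49 per unit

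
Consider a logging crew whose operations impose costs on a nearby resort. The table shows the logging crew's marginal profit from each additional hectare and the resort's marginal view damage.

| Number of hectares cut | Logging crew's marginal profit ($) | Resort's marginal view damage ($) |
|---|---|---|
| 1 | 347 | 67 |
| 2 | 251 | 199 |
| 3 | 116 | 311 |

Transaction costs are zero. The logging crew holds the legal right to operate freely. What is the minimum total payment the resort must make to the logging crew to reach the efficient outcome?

Left alone the logging crew would choose level 3 (marginal profit stays positive).
Efficient level: k* = 2 (marginal profit ≥ marginal view damage through 2).
The resort must at least cover the logging crew's forgone profit from cutting 3→2: 116 = 116.

$116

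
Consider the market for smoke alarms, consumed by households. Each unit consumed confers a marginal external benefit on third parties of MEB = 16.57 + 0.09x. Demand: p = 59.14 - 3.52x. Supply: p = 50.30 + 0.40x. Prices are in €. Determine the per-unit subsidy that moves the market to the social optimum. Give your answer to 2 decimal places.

subsidy = €17.17 per unit

Social marginal benefit = demand + MEB = 75.71 - 3.43x.
Set SMB = MC: 75.71 - 3.43x = 50.30 + 0.40x → x* = 6.6345.
The Pigouvian subsidy equals MEB at x*: 16.57 + 0.09×6.6345 = 17.1671.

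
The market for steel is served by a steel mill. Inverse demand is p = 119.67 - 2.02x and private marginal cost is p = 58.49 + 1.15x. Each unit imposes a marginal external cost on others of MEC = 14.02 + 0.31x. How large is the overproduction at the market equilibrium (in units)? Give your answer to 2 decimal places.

5.75 units

Market equilibrium (private): 58.49 + 1.15x = 119.67 - 2.02x → x_m = 19.2997.
Social marginal cost = private MC + MEC = 72.51 + 1.46x.
Set SMC = demand: 72.51 + 1.46x = 119.67 - 2.02x → x* = 13.5517.
Gap = |19.2997 − 13.5517| = 5.7480.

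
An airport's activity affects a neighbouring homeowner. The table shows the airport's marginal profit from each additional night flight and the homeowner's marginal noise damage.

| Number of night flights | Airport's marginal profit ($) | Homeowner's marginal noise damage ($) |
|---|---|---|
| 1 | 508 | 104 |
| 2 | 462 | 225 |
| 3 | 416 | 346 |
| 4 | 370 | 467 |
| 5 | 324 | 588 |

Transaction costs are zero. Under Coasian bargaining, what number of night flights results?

3

Bargaining reaches the level where marginal profit last exceeds marginal noise damage.
That holds through level 3 (416 ≥ 346) but not at 4 (370 < 467).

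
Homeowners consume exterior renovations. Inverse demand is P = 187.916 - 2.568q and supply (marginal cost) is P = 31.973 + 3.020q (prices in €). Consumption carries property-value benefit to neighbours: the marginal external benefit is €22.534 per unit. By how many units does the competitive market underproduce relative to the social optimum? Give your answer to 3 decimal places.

4.033 units

Market equilibrium (private): 31.973 + 3.020q = 187.916 - 2.568q → q_m = 27.9068.
Social marginal benefit = demand + MEB = 210.450 - 2.568q.
Set SMB = MC: 210.450 - 2.568q = 31.973 + 3.020q → q* = 31.9393.
Gap = |27.9068 − 31.9393| = 4.0325.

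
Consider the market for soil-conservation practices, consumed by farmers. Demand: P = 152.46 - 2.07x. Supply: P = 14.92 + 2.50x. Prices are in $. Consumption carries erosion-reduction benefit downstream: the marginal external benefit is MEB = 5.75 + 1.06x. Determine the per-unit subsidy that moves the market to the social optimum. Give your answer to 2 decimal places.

subsidy = $49.02 per unit

Social marginal benefit = demand + MEB = 158.21 - 1.01x.
Set SMB = MC: 158.21 - 1.01x = 14.92 + 2.50x → x* = 40.8234.
The Pigouvian subsidy equals MEB at x*: 5.75 + 1.06×40.8234 = 49.0228.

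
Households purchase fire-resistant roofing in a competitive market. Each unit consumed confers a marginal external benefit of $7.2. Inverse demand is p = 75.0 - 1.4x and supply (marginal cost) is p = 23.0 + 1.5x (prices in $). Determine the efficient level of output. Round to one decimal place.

x* = 20.4

Social marginal benefit = demand + MEB = 82.2 - 1.4x.
Set SMB = MC: 82.2 - 1.4x = 23.0 + 1.5x → x* = 20.4138.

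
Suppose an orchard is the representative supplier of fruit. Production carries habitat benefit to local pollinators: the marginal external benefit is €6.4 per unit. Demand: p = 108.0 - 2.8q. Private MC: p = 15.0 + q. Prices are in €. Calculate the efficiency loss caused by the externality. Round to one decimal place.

Market equilibrium (private): 15.0 + q = 108.0 - 2.8q → q_m = 24.4737.
Social marginal cost = private MC − MEB = 8.6 + q.
Set SMC = demand: 8.6 + q = 108.0 - 2.8q → q* = 26.1579.
Between q* and q_m the wedge demand − SMC runs linearly from 0 to MEB(q_m), so the loss is a triangle.
DWL = ½ × 1.6842 × 6.4000 = 5.3894.

DWL = €5.4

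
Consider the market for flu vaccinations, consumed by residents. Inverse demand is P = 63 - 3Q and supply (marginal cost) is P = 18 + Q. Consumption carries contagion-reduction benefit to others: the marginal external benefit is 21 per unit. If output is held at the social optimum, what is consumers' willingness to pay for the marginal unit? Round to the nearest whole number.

P = 14

Social marginal benefit = demand + MEB = 84 - 3Q.
Set SMB = MC: 84 - 3Q = 18 + Q → Q* = 16.5000.
Consumer price on the demand curve at Q*: 63 − 3×16.5000 = 13.5000.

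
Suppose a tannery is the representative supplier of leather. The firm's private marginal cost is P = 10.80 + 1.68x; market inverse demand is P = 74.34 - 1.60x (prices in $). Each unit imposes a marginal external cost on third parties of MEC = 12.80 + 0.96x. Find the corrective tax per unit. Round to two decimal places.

tax = $24.29 per unit

Social marginal cost = private MC + MEC = 23.60 + 2.64x.
Set SMC = demand: 23.60 + 2.64x = 74.34 - 1.60x → x* = 11.9670.
The Pigouvian tax equals MEC at x*: 12.80 + 0.96×11.9670 = 24.2883.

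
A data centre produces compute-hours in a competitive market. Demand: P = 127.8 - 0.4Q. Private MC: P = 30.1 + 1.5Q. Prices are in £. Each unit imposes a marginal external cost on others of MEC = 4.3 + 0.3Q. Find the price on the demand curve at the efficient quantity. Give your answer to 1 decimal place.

P = £110.8

Social marginal cost = private MC + MEC = 34.4 + 1.8Q.
Set SMC = demand: 34.4 + 1.8Q = 127.8 - 0.4Q → Q* = 42.4545.
Consumer price on the demand curve at Q*: 127.8 − 0.4×42.4545 = 110.8182.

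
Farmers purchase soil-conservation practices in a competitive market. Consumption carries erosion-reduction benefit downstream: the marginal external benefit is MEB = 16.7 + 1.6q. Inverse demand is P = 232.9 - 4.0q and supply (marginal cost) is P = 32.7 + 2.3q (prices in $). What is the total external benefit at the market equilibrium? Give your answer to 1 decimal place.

$1338.6

Market equilibrium (private): 32.7 + 2.3q = 232.9 - 4.0q → q_m = 31.7778.
Total external benefit = ∫₀^{q_m} (16.7 + 1.6q) dq = 16.7×31.7778 + ½×1.6×31.7778² = 1338.5521.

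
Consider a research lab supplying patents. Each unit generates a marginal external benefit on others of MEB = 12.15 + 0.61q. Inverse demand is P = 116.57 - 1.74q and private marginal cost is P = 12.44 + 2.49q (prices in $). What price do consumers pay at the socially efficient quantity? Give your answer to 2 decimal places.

Social marginal cost = private MC − MEB = 0.29 + 1.88q.
Set SMC = demand: 0.29 + 1.88q = 116.57 - 1.74q → q* = 32.1215.
Consumer price on the demand curve at q*: 116.57 − 1.74×32.1215 = 60.6786.

P = $60.68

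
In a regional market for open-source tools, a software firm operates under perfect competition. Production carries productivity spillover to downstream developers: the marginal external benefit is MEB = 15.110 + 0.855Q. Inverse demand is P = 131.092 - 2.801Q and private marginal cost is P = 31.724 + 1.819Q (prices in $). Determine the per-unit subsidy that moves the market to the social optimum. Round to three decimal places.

subsidy = $41.107 per unit

Social marginal cost = private MC − MEB = 16.614 + 0.964Q.
Set SMC = demand: 16.614 + 0.964Q = 131.092 - 2.801Q → Q* = 30.4058.
The Pigouvian subsidy equals MEB at Q*: 15.110 + 0.855×30.4058 = 41.1070.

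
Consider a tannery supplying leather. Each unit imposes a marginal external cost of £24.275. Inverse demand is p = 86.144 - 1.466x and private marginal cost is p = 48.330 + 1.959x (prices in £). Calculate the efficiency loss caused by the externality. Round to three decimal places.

Market equilibrium (private): 48.330 + 1.959x = 86.144 - 1.466x → x_m = 11.0406.
Social marginal cost = private MC + MEC = 72.605 + 1.959x.
Set SMC = demand: 72.605 + 1.959x = 86.144 - 1.466x → x* = 3.9530.
Height of the DWL triangle at x_m is SMC(x_m) − demand(x_m) = MEC(x_m) = 24.2750.
DWL = ½ × 7.0876 × 24.2750 = 86.0257.

DWL = £86.026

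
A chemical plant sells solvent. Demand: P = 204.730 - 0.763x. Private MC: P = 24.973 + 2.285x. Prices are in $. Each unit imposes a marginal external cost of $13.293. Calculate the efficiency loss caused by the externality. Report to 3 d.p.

DWL = $28.987

Market equilibrium (private): 24.973 + 2.285x = 204.730 - 0.763x → x_m = 58.9754.
Social marginal cost = private MC + MEC = 38.266 + 2.285x.
Set SMC = demand: 38.266 + 2.285x = 204.730 - 0.763x → x* = 54.6142.
Height of the DWL triangle at x_m is SMC(x_m) − demand(x_m) = MEC(x_m) = 13.2930.
DWL = ½ × 4.3612 × 13.2930 = 28.9867.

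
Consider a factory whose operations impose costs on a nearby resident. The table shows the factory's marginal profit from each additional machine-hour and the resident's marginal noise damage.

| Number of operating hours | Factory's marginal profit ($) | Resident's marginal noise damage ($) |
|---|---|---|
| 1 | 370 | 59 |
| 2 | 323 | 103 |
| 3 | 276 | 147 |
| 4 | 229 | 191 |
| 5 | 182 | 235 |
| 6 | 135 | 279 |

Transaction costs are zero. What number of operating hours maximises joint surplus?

Bargaining reaches the level where marginal profit last exceeds marginal noise damage.
That holds through level 4 (229 ≥ 191) but not at 5 (182 < 235).

4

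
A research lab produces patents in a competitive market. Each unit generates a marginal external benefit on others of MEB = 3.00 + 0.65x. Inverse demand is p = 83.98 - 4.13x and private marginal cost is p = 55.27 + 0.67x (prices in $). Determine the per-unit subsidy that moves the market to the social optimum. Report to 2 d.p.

Social marginal cost = private MC − MEB = 52.27 + 0.02x.
Set SMC = demand: 52.27 + 0.02x = 83.98 - 4.13x → x* = 7.6410.
The Pigouvian subsidy equals MEB at x*: 3.00 + 0.65×7.6410 = 7.9667.

subsidy = $7.97 per unit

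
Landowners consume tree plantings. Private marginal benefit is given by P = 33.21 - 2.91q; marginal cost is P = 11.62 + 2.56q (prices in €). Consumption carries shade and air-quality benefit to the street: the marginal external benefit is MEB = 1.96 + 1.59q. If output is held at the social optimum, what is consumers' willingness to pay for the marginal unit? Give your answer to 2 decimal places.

P = €15.55

Social marginal benefit = demand + MEB = 35.17 - 1.32q.
Set SMB = MC: 35.17 - 1.32q = 11.62 + 2.56q → q* = 6.0696.
Consumer price on the demand curve at q*: 33.21 − 2.91×6.0696 = 15.5475.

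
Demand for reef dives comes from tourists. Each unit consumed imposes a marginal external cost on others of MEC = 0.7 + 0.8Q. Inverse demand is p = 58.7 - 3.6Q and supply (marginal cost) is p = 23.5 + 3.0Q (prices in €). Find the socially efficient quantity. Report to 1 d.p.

Q* = 4.7

Social marginal benefit = demand − MEC = 58.0 - 4.4Q.
Set SMB = MC: 58.0 - 4.4Q = 23.5 + 3.0Q → Q* = 4.6622.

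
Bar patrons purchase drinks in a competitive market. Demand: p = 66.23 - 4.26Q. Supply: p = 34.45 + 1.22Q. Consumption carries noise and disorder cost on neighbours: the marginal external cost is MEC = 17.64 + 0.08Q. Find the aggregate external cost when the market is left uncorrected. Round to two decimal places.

Market equilibrium (private): 34.45 + 1.22Q = 66.23 - 4.26Q → Q_m = 5.7993.
Total external cost = ∫₀^{Q_m} (17.64 + 0.08Q) dQ = 17.64×5.7993 + ½×0.08×5.7993² = 103.6449.

103.64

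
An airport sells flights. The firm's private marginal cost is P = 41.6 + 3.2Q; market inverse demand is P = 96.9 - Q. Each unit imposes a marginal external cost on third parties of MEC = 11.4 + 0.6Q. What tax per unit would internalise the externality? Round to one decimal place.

tax = 16.9 per unit

Social marginal cost = private MC + MEC = 53.0 + 3.8Q.
Set SMC = demand: 53.0 + 3.8Q = 96.9 - Q → Q* = 9.1458.
The Pigouvian tax equals MEC at Q*: 11.4 + 0.6×9.1458 = 16.8875.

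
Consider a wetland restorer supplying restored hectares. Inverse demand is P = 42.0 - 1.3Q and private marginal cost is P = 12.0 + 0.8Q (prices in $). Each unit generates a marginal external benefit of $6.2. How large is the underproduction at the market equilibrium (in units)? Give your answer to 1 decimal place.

Market equilibrium (private): 12.0 + 0.8Q = 42.0 - 1.3Q → Q_m = 14.2857.
Social marginal cost = private MC − MEB = 5.8 + 0.8Q.
Set SMC = demand: 5.8 + 0.8Q = 42.0 - 1.3Q → Q* = 17.2381.
Gap = |14.2857 − 17.2381| = 2.9524.

3.0 units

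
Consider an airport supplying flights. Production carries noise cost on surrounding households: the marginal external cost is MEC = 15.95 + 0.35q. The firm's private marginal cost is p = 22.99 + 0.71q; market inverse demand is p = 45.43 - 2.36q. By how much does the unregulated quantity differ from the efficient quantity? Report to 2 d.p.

5.41 units

Market equilibrium (private): 22.99 + 0.71q = 45.43 - 2.36q → q_m = 7.3094.
Social marginal cost = private MC + MEC = 38.94 + 1.06q.
Set SMC = demand: 38.94 + 1.06q = 45.43 - 2.36q → q* = 1.8977.
Gap = |7.3094 − 1.8977| = 5.4117.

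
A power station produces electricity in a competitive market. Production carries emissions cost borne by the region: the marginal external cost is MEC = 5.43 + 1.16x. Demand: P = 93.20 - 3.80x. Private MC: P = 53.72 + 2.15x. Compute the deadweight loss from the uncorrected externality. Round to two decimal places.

Market equilibrium (private): 53.72 + 2.15x = 93.20 - 3.80x → x_m = 6.6353.
Social marginal cost = private MC + MEC = 59.15 + 3.31x.
Set SMC = demand: 59.15 + 3.31x = 93.20 - 3.80x → x* = 4.7890.
Height of the DWL triangle at x_m is SMC(x_m) − demand(x_m) = MEC(x_m) = 13.1269.
DWL = ½ × 1.8463 × 13.1269 = 12.1181.

DWL = 12.12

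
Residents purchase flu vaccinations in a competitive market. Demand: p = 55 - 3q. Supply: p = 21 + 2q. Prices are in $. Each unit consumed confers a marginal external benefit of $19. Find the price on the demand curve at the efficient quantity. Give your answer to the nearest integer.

P = $23

Social marginal benefit = demand + MEB = 74 - 3q.
Set SMB = MC: 74 - 3q = 21 + 2q → q* = 10.6000.
Consumer price on the demand curve at q*: 55 − 3×10.6000 = 23.2000.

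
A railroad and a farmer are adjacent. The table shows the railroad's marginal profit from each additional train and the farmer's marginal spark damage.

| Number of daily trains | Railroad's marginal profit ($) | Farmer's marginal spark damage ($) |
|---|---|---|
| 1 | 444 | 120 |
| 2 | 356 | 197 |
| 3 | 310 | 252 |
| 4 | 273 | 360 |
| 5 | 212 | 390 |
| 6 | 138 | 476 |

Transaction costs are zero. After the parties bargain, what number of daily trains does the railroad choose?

3

Bargaining reaches the level where marginal profit last exceeds marginal spark damage.
That holds through level 3 (310 ≥ 252) but not at 4 (273 < 360).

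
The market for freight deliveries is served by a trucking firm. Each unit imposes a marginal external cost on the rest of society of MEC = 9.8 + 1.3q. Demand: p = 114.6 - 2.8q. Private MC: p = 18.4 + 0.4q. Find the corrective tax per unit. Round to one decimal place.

Social marginal cost = private MC + MEC = 28.2 + 1.7q.
Set SMC = demand: 28.2 + 1.7q = 114.6 - 2.8q → q* = 19.2000.
The Pigouvian tax equals MEC at q*: 9.8 + 1.3×19.2000 = 34.7600.

tax = 34.8 per unit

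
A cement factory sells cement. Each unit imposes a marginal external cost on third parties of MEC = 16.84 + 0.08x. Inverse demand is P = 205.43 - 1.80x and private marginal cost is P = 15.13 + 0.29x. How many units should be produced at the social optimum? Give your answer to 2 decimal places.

x* = 79.94

Social marginal cost = private MC + MEC = 31.97 + 0.37x.
Set SMC = demand: 31.97 + 0.37x = 205.43 - 1.80x → x* = 79.9355.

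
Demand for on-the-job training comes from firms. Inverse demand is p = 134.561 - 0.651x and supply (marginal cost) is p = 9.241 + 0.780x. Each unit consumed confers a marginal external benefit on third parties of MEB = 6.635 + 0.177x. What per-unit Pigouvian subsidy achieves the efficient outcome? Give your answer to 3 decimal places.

Social marginal benefit = demand + MEB = 141.196 - 0.474x.
Set SMB = MC: 141.196 - 0.474x = 9.241 + 0.780x → x* = 105.2273.
The Pigouvian subsidy equals MEB at x*: 6.635 + 0.177×105.2273 = 25.2602.

subsidy = 25.260 per unit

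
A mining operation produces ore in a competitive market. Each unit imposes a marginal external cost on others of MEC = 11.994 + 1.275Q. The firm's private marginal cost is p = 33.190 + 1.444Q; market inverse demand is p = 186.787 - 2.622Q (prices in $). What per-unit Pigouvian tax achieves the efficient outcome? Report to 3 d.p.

Social marginal cost = private MC + MEC = 45.184 + 2.719Q.
Set SMC = demand: 45.184 + 2.719Q = 186.787 - 2.622Q → Q* = 26.5125.
The Pigouvian tax equals MEC at Q*: 11.994 + 1.275×26.5125 = 45.7974.

tax = $45.797 per unit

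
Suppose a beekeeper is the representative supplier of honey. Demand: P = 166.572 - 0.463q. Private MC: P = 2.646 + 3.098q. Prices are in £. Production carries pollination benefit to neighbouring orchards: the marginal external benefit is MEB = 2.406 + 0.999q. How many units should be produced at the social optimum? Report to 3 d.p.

q* = 64.923

Social marginal cost = private MC − MEB = 0.240 + 2.099q.
Set SMC = demand: 0.240 + 2.099q = 166.572 - 0.463q → q* = 64.9227.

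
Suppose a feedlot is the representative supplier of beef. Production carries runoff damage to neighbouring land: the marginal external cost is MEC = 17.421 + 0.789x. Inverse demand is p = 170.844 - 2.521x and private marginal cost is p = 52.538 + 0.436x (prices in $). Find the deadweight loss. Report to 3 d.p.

Market equilibrium (private): 52.538 + 0.436x = 170.844 - 2.521x → x_m = 40.0088.
Social marginal cost = private MC + MEC = 69.959 + 1.225x.
Set SMC = demand: 69.959 + 1.225x = 170.844 - 2.521x → x* = 26.9314.
The loss is the area between SMC and demand from x* to x_m; with linear curves that's a triangle of height MEC(x_m).
DWL = ½ × 13.0774 × 48.9879 = 320.3172.

DWL = $320.317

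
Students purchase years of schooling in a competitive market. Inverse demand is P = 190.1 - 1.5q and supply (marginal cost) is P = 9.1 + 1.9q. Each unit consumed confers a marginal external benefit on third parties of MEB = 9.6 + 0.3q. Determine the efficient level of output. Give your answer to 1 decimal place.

q* = 61.5

Social marginal benefit = demand + MEB = 199.7 - 1.2q.
Set SMB = MC: 199.7 - 1.2q = 9.1 + 1.9q → q* = 61.4839.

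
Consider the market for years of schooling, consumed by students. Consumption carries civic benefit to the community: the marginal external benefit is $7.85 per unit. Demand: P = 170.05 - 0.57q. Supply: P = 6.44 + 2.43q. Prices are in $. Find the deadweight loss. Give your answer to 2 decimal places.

Market equilibrium (private): 6.44 + 2.43q = 170.05 - 0.57q → q_m = 54.5367.
Social marginal benefit = demand + MEB = 177.90 - 0.57q.
Set SMB = MC: 177.90 - 0.57q = 6.44 + 2.43q → q* = 57.1533.
Between q* and q_m the wedge SMB − MC runs linearly from 0 to MEB(q_m), so the loss is a triangle.
DWL = ½ × 2.6166 × 7.8500 = 10.2702.

DWL = $10.27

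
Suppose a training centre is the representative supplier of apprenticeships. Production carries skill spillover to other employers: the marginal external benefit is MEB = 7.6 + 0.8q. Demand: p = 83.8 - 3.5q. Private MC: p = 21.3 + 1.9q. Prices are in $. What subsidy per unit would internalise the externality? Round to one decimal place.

subsidy = $19.8 per unit

Social marginal cost = private MC − MEB = 13.7 + 1.1q.
Set SMC = demand: 13.7 + 1.1q = 83.8 - 3.5q → q* = 15.2391.
The Pigouvian subsidy equals MEB at q*: 7.6 + 0.8×15.2391 = 19.7913.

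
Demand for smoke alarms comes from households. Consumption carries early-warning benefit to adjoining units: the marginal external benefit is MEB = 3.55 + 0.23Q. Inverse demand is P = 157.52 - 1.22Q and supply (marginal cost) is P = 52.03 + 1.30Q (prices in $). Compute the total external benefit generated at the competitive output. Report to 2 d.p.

$350.13

Market equilibrium (private): 52.03 + 1.30Q = 157.52 - 1.22Q → Q_m = 41.8611.
Total external benefit = ∫₀^{Q_m} (3.55 + 0.23Q) dQ = 3.55×41.8611 + ½×0.23×41.8611² = 350.1273.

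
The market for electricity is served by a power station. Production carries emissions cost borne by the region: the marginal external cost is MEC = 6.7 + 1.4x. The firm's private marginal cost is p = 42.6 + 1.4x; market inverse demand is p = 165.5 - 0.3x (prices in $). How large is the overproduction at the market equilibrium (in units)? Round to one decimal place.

Market equilibrium (private): 42.6 + 1.4x = 165.5 - 0.3x → x_m = 72.2941.
Social marginal cost = private MC + MEC = 49.3 + 2.8x.
Set SMC = demand: 49.3 + 2.8x = 165.5 - 0.3x → x* = 37.4839.
Gap = |72.2941 − 37.4839| = 34.8102.

34.8 units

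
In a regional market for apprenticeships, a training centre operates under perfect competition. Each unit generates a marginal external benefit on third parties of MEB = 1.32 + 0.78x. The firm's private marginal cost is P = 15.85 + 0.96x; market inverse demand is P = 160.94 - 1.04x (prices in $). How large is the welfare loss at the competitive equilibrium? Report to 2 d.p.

Market equilibrium (private): 15.85 + 0.96x = 160.94 - 1.04x → x_m = 72.5450.
Social marginal cost = private MC − MEB = 14.53 + 0.18x.
Set SMC = demand: 14.53 + 0.18x = 160.94 - 1.04x → x* = 120.0082.
The welfare-loss triangle has base |x_m − x*| and height MEB(x_m) (the vertical gap between SMC and demand is zero at x* and MEB at x_m).
DWL = ½ × 47.4632 × 57.9051 = 1374.1807.

DWL = $1374.18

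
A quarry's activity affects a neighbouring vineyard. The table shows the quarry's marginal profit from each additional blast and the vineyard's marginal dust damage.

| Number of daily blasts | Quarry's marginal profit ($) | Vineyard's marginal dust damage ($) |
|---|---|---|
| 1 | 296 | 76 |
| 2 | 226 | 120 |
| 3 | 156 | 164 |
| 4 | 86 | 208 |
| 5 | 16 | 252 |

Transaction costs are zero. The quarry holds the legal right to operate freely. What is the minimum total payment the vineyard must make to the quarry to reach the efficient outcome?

$258

Left alone the quarry would choose level 5 (marginal profit stays positive).
Efficient level: k* = 2 (marginal profit ≥ marginal dust damage through 2).
The vineyard must at least cover the quarry's forgone profit from cutting 5→2: 156 + 86 + 16 = 258.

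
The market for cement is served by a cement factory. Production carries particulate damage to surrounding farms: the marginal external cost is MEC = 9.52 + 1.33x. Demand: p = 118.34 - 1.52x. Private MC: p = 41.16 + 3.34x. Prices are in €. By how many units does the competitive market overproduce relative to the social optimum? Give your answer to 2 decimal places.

4.95 units

Market equilibrium (private): 41.16 + 3.34x = 118.34 - 1.52x → x_m = 15.8807.
Social marginal cost = private MC + MEC = 50.68 + 4.67x.
Set SMC = demand: 50.68 + 4.67x = 118.34 - 1.52x → x* = 10.9305.
Gap = |15.8807 − 10.9305| = 4.9502.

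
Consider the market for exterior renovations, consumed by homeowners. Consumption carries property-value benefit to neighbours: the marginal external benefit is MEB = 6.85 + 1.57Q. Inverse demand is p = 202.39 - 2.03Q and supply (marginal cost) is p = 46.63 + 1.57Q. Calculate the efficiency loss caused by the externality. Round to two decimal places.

DWL = 1377.30

Market equilibrium (private): 46.63 + 1.57Q = 202.39 - 2.03Q → Q_m = 43.2667.
Social marginal benefit = demand + MEB = 209.24 - 0.46Q.
Set SMB = MC: 209.24 - 0.46Q = 46.63 + 1.57Q → Q* = 80.1034.
The welfare-loss triangle has base |Q_m − Q*| and height MEB(Q_m) (the vertical gap between SMB and MC is zero at Q* and MEB at Q_m).
DWL = ½ × 36.8367 × 74.7787 = 1377.3003.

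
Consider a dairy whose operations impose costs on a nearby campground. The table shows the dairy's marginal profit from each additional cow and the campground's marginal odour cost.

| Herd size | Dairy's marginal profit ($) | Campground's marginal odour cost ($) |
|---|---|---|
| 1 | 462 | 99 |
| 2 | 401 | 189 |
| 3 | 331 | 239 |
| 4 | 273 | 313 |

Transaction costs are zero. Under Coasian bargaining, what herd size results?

Bargaining reaches the level where marginal profit last exceeds marginal odour cost.
That holds through level 3 (331 ≥ 239) but not at 4 (273 < 313).

3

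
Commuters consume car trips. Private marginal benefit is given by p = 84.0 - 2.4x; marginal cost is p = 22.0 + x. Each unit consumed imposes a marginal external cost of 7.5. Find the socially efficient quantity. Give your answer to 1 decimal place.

Social marginal benefit = demand − MEC = 76.5 - 2.4x.
Set SMB = MC: 76.5 - 2.4x = 22.0 + x → x* = 16.0294.

x* = 16.0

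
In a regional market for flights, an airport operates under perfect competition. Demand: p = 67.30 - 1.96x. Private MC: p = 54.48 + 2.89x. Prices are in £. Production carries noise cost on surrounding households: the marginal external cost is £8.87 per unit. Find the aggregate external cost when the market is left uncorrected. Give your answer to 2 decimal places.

Market equilibrium (private): 54.48 + 2.89x = 67.30 - 1.96x → x_m = 2.6433.
Total external cost = MEC × x_m = 8.87 × 2.6433 = 23.4461.

£23.45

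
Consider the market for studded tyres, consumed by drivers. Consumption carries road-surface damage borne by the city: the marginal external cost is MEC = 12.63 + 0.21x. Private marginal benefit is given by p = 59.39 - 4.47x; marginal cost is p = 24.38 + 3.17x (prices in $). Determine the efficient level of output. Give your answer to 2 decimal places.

x* = 2.85

Social marginal benefit = demand − MEC = 46.76 - 4.68x.
Set SMB = MC: 46.76 - 4.68x = 24.38 + 3.17x → x* = 2.8510.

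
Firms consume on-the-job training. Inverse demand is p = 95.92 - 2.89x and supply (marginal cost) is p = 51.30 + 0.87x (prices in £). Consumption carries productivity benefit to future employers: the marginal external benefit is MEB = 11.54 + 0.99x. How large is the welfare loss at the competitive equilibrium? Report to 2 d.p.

DWL = £97.90

Market equilibrium (private): 51.30 + 0.87x = 95.92 - 2.89x → x_m = 11.8670.
Social marginal benefit = demand + MEB = 107.46 - 1.90x.
Set SMB = MC: 107.46 - 1.90x = 51.30 + 0.87x → x* = 20.2744.
The loss is the area between SMB and MC from x* to x_m; with linear curves that's a triangle of height MEB(x_m).
DWL = ½ × 8.4074 × 23.2884 = 97.8974.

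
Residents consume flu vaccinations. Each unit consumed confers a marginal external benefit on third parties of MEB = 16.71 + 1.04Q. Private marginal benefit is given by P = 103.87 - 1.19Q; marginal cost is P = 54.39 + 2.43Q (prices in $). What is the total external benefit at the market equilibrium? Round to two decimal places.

Market equilibrium (private): 54.39 + 2.43Q = 103.87 - 1.19Q → Q_m = 13.6685.
Total external benefit = ∫₀^{Q_m} (16.71 + 1.04Q) dQ = 16.71×13.6685 + ½×1.04×13.6685² = 325.5511.

$325.55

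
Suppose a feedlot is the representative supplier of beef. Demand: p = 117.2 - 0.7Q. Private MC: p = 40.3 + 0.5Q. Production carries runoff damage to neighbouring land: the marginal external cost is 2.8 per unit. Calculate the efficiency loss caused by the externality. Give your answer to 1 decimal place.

DWL = 3.3

Market equilibrium (private): 40.3 + 0.5Q = 117.2 - 0.7Q → Q_m = 64.0833.
Social marginal cost = private MC + MEC = 43.1 + 0.5Q.
Set SMC = demand: 43.1 + 0.5Q = 117.2 - 0.7Q → Q* = 61.7500.
The loss is the area between SMC and demand from Q* to Q_m; with linear curves that's a triangle of height MEC(Q_m).
DWL = ½ × 2.3333 × 2.8000 = 3.2666.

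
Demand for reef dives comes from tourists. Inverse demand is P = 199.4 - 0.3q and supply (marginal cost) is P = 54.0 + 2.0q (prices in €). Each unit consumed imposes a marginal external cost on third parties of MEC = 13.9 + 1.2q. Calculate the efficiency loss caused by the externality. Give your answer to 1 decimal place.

Market equilibrium (private): 54.0 + 2.0q = 199.4 - 0.3q → q_m = 63.2174.
Social marginal benefit = demand − MEC = 185.5 - 1.5q.
Set SMB = MC: 185.5 - 1.5q = 54.0 + 2.0q → q* = 37.5714.
The welfare-loss triangle has base |q_m − q*| and height MEC(q_m) (the vertical gap between SMB and MC is zero at q* and MEC at q_m).
DWL = ½ × 25.6460 × 89.7609 = 1151.0040.

DWL = €1151.0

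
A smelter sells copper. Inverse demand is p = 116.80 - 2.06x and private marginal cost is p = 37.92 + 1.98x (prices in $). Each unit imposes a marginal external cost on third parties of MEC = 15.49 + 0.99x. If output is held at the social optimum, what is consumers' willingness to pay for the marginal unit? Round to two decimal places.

P = $90.84

Social marginal cost = private MC + MEC = 53.41 + 2.97x.
Set SMC = demand: 53.41 + 2.97x = 116.80 - 2.06x → x* = 12.6024.
Consumer price on the demand curve at x*: 116.80 − 2.06×12.6024 = 90.8391.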